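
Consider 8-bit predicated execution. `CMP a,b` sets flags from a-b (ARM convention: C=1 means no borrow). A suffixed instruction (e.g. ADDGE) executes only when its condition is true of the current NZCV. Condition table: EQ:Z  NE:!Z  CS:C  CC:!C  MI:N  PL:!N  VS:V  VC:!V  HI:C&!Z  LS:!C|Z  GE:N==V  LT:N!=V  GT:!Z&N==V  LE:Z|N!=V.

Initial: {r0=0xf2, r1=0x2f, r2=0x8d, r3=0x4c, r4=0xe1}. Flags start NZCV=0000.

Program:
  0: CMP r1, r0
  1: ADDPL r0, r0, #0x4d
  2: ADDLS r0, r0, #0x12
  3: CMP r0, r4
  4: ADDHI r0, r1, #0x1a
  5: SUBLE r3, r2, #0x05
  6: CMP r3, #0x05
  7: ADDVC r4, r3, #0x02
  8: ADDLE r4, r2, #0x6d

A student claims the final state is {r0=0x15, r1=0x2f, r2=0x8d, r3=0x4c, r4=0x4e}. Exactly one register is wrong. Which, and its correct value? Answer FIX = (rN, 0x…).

0: ✓ CMP  NZCV=0000
1: ✓ ADDPL  r0←0x3f
2: ✓ ADDLS  r0←0x51
3: ✓ CMP  NZCV=0000
4: · ADDHI
5: · SUBLE
6: ✓ CMP  NZCV=0010
7: ✓ ADDVC  r4←0x4e
8: · ADDLE

FIX = (r0, 0x51)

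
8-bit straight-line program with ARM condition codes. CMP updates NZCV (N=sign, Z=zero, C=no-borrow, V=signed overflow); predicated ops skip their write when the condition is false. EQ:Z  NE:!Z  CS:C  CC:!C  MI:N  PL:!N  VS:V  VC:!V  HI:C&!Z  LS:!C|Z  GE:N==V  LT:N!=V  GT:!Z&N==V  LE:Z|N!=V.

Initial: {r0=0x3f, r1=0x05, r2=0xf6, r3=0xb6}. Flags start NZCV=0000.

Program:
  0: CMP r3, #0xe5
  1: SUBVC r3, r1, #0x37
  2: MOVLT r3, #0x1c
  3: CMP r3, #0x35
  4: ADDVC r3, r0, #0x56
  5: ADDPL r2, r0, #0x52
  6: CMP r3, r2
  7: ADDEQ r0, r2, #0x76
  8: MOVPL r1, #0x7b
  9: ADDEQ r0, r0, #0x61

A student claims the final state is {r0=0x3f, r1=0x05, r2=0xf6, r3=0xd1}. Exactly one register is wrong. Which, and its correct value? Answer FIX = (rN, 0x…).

FIX = (r3, 0x95)

0: ✓ CMP  NZCV=1000
1: ✓ SUBVC  r3←0xce
2: ✓ MOVLT  r3←0x1c
3: ✓ CMP  NZCV=1000
4: ✓ ADDVC  r3←0x95
5: · ADDPL
6: ✓ CMP  NZCV=1000
7: · ADDEQ
8: · MOVPL
9: · ADDEQ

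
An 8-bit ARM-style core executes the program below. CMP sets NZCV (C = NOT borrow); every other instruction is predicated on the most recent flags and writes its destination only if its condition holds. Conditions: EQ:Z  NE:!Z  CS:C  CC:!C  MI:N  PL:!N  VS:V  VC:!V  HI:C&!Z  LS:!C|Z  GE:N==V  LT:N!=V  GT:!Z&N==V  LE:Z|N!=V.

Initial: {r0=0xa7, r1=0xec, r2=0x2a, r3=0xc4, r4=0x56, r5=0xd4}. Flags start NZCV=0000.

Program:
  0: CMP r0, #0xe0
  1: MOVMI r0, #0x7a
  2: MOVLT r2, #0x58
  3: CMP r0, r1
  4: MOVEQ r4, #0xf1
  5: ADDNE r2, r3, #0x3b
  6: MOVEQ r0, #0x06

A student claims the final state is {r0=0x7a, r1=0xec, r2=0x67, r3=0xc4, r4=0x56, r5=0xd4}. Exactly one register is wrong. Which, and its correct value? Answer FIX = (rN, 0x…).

FIX = (r2, 0xff)

0: ✓ CMP  NZCV=1000
1: ✓ MOVMI  r0←0x7a
2: ✓ MOVLT  r2←0x58
3: ✓ CMP  NZCV=1001
4: · MOVEQ
5: ✓ ADDNE  r2←0xff
6: · MOVEQ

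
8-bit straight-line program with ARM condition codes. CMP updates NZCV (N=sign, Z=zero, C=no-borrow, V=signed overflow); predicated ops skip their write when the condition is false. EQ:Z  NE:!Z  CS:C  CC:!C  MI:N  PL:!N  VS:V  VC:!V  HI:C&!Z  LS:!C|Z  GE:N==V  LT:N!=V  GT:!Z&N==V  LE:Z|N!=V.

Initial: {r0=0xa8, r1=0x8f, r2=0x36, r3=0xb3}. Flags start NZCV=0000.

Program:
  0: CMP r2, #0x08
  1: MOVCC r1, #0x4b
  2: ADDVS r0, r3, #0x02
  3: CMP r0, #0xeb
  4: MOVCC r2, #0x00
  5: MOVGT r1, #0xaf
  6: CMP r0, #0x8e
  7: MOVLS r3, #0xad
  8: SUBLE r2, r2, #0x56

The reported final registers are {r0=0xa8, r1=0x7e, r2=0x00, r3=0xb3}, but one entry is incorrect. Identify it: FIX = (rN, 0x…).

FIX = (r1, 0x8f)

[0] flags=0010 → (cmp)
[1] flags=0010 CC?F → skip
[2] flags=0010 VS?F → skip
[3] flags=1000 → (cmp)
[4] flags=1000 CC?T → r2=0x00
[5] flags=1000 GT?F → skip
[6] flags=0010 → (cmp)
[7] flags=0010 LS?F → skip
[8] flags=0010 LE?F → skip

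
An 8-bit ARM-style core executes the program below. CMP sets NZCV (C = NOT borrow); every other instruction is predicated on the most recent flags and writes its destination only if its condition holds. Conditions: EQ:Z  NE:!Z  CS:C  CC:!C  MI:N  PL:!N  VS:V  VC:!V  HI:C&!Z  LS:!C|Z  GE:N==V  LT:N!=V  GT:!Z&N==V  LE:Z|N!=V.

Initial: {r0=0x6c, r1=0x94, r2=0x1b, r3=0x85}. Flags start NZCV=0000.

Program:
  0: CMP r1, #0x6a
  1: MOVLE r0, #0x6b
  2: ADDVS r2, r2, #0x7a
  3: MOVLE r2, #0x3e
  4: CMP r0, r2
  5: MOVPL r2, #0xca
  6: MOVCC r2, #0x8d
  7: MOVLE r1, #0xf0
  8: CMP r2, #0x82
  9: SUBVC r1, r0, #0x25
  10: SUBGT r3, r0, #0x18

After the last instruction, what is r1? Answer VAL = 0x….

VAL = 0x46

[0] flags=0011 → (cmp)
[1] flags=0011 LE?T → r0=0x6b
[2] flags=0011 VS?T → r2=0x95
[3] flags=0011 LE?T → r2=0x3e
[4] flags=0010 → (cmp)
[5] flags=0010 PL?T → r2=0xca
[6] flags=0010 CC?F → skip
[7] flags=0010 LE?F → skip
[8] flags=0010 → (cmp)
[9] flags=0010 VC?T → r1=0x46
[10] flags=0010 GT?T → r3=0x53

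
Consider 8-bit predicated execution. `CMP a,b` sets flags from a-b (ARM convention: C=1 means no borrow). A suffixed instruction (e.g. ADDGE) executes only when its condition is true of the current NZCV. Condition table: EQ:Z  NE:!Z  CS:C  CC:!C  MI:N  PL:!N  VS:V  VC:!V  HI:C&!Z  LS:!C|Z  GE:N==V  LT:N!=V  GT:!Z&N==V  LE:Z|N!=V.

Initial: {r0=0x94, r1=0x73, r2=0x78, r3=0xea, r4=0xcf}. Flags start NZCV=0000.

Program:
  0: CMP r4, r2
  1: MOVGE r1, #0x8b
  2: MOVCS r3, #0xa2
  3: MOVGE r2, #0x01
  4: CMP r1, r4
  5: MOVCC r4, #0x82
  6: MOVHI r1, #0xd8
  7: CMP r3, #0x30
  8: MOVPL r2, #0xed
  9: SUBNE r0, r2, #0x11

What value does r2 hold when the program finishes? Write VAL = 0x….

0: ✓ CMP  NZCV=0011
1: · MOVGE
2: ✓ MOVCS  r3←0xa2
3: · MOVGE
4: ✓ CMP  NZCV=1001
5: ✓ MOVCC  r4←0x82
6: · MOVHI
7: ✓ CMP  NZCV=0011
8: ✓ MOVPL  r2←0xed
9: ✓ SUBNE  r0←0xdc

VAL = 0xed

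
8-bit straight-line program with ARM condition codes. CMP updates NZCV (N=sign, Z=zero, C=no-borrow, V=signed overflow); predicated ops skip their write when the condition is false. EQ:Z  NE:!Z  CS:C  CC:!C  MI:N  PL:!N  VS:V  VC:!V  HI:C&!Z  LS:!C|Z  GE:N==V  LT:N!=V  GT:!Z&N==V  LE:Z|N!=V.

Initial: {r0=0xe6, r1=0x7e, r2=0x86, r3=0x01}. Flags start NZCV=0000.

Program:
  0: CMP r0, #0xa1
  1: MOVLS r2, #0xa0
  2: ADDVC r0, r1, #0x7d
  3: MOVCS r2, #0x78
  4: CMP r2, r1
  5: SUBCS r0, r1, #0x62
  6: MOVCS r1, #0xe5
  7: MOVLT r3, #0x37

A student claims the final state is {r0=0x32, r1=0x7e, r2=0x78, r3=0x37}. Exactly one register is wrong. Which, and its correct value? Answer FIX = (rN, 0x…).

0: ✓ CMP  NZCV=0010
1: · MOVLS
2: ✓ ADDVC  r0←0xfb
3: ✓ MOVCS  r2←0x78
4: ✓ CMP  NZCV=1000
5: · SUBCS
6: · MOVCS
7: ✓ MOVLT  r3←0x37

FIX = (r0, 0xfb)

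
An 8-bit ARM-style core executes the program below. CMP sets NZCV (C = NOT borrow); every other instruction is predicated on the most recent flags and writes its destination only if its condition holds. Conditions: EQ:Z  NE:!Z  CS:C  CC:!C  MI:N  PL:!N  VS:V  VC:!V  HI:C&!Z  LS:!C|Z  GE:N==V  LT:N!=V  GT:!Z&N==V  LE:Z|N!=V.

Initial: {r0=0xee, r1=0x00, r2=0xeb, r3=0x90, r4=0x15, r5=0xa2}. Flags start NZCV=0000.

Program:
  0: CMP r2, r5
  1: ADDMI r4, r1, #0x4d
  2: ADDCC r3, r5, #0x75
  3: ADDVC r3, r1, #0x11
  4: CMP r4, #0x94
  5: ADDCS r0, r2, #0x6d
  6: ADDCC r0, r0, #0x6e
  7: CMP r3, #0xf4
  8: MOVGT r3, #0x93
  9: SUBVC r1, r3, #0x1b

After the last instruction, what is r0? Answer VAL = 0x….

VAL = 0x5c

0: ✓ CMP  NZCV=0010
1: · ADDMI
2: · ADDCC
3: ✓ ADDVC  r3←0x11
4: ✓ CMP  NZCV=1001
5: · ADDCS
6: ✓ ADDCC  r0←0x5c
7: ✓ CMP  NZCV=0000
8: ✓ MOVGT  r3←0x93
9: ✓ SUBVC  r1←0x78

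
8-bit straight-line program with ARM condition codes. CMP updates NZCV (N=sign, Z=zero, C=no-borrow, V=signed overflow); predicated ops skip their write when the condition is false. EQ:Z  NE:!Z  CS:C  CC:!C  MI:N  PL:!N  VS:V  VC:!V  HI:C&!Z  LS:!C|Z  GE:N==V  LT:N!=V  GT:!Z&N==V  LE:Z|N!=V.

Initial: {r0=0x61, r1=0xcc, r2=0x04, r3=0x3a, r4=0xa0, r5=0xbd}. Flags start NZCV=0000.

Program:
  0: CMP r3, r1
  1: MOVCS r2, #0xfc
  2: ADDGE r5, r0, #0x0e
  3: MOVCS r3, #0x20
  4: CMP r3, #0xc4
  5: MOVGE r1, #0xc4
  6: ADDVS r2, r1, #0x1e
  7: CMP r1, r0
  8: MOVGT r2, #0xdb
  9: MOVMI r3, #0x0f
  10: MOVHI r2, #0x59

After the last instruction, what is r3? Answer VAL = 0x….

VAL = 0x3a

[0] flags=0000 → (cmp)
[1] flags=0000 CS?F → skip
[2] flags=0000 GE?T → r5=0x6f
[3] flags=0000 CS?F → skip
[4] flags=0000 → (cmp)
[5] flags=0000 GE?T → r1=0xc4
[6] flags=0000 VS?F → skip
[7] flags=0011 → (cmp)
[8] flags=0011 GT?F → skip
[9] flags=0011 MI?F → skip
[10] flags=0011 HI?T → r2=0x59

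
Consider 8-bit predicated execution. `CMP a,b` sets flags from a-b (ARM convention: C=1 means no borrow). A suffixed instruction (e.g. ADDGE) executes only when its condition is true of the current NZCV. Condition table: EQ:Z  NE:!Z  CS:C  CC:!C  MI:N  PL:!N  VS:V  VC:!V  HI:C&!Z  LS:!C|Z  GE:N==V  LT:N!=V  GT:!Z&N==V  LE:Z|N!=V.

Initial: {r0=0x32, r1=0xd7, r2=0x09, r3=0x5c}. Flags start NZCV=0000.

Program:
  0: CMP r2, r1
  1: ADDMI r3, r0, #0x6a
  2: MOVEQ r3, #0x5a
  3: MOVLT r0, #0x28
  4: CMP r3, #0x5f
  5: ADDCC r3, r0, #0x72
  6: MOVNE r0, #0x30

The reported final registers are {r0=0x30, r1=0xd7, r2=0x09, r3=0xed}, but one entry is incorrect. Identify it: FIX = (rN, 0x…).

[0] flags=0000 → (cmp)
[1] flags=0000 MI?F → skip
[2] flags=0000 EQ?F → skip
[3] flags=0000 LT?F → skip
[4] flags=1000 → (cmp)
[5] flags=1000 CC?T → r3=0xa4
[6] flags=1000 NE?T → r0=0x30

FIX = (r3, 0xa4)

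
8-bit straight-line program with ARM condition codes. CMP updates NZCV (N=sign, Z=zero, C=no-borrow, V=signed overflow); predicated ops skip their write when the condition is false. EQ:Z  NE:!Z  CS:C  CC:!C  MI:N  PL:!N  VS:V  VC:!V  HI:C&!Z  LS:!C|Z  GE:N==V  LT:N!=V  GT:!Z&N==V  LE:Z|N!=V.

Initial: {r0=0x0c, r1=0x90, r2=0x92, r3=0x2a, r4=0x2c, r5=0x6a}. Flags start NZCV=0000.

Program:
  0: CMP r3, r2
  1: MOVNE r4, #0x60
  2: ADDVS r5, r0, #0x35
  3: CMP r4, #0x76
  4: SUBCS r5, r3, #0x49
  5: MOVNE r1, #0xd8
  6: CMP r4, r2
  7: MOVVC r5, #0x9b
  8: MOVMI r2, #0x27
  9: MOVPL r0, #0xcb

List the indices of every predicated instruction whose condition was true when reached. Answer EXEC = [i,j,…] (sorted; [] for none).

EXEC = [1,2,5,8]

0: ✓ CMP  NZCV=1001
1: ✓ MOVNE  r4←0x60
2: ✓ ADDVS  r5←0x41
3: ✓ CMP  NZCV=1000
4: · SUBCS
5: ✓ MOVNE  r1←0xd8
6: ✓ CMP  NZCV=1001
7: · MOVVC
8: ✓ MOVMI  r2←0x27
9: · MOVPL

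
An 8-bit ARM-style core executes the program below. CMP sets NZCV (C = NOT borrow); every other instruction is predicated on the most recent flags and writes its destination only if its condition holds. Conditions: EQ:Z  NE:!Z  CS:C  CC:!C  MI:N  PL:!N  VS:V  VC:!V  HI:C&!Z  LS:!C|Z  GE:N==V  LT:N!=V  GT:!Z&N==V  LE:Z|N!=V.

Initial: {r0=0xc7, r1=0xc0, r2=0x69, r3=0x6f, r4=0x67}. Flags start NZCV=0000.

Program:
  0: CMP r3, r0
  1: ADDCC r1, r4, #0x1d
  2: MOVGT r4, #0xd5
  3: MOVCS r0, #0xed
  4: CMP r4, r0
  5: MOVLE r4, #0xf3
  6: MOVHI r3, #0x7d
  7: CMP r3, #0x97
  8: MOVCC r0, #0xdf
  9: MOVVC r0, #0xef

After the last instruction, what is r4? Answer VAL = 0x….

0: ✓ CMP  NZCV=1001
1: ✓ ADDCC  r1←0x84
2: ✓ MOVGT  r4←0xd5
3: · MOVCS
4: ✓ CMP  NZCV=0010
5: · MOVLE
6: ✓ MOVHI  r3←0x7d
7: ✓ CMP  NZCV=1001
8: ✓ MOVCC  r0←0xdf
9: · MOVVC

VAL = 0xd5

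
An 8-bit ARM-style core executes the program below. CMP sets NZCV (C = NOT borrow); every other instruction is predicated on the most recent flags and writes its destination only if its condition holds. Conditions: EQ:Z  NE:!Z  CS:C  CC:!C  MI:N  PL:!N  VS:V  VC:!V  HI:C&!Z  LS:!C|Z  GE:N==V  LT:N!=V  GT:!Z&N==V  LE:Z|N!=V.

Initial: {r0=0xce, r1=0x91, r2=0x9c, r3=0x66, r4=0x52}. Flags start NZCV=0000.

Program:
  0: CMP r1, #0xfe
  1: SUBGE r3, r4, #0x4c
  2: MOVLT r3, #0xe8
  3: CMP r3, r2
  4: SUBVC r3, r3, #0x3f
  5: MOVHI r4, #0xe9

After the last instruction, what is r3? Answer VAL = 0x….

VAL = 0xa9

[0] flags=1000 → (cmp)
[1] flags=1000 GE?F → skip
[2] flags=1000 LT?T → r3=0xe8
[3] flags=0010 → (cmp)
[4] flags=0010 VC?T → r3=0xa9
[5] flags=0010 HI?T → r4=0xe9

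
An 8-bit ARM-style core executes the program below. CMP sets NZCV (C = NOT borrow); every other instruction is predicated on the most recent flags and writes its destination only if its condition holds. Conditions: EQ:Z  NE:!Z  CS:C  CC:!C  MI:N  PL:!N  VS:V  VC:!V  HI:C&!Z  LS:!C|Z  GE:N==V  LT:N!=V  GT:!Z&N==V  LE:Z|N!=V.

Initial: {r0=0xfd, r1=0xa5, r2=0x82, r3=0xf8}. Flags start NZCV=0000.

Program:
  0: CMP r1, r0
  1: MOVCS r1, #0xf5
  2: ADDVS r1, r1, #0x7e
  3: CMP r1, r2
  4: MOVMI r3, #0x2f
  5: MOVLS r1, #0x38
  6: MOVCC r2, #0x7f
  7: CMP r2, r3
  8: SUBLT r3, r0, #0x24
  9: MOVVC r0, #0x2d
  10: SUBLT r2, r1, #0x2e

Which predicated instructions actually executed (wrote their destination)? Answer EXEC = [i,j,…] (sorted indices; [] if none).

EXEC = [8,9,10]

[0] flags=1000 → (cmp)
[1] flags=1000 CS?F → skip
[2] flags=1000 VS?F → skip
[3] flags=0010 → (cmp)
[4] flags=0010 MI?F → skip
[5] flags=0010 LS?F → skip
[6] flags=0010 CC?F → skip
[7] flags=1000 → (cmp)
[8] flags=1000 LT?T → r3=0xd9
[9] flags=1000 VC?T → r0=0x2d
[10] flags=1000 LT?T → r2=0x77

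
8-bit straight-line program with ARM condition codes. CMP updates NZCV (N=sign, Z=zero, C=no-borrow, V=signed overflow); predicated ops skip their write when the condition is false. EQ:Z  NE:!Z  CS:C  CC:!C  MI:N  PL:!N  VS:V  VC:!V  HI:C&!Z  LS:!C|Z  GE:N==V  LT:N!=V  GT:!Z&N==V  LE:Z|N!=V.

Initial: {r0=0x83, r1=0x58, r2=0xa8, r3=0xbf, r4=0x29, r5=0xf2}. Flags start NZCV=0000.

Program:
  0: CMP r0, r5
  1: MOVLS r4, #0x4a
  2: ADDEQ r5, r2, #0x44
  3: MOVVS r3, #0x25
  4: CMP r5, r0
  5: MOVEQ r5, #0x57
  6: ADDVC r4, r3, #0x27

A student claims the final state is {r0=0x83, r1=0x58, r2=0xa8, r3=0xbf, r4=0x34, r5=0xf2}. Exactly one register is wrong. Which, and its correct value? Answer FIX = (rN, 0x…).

0: ✓ CMP  NZCV=1000
1: ✓ MOVLS  r4←0x4a
2: · ADDEQ
3: · MOVVS
4: ✓ CMP  NZCV=0010
5: · MOVEQ
6: ✓ ADDVC  r4←0xe6

FIX = (r4, 0xe6)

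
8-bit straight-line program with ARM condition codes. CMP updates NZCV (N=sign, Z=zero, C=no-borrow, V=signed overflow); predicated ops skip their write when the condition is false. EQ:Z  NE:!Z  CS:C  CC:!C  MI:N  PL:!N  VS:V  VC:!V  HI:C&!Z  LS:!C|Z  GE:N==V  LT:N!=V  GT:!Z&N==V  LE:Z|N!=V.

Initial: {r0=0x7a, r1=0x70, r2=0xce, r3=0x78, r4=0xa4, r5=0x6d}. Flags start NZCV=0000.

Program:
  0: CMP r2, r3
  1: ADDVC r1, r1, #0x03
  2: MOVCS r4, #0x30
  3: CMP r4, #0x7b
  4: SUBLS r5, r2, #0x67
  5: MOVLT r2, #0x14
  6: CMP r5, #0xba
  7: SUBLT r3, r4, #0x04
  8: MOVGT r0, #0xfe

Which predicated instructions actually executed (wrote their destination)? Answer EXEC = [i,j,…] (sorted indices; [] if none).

[0] flags=0011 → (cmp)
[1] flags=0011 VC?F → skip
[2] flags=0011 CS?T → r4=0x30
[3] flags=1000 → (cmp)
[4] flags=1000 LS?T → r5=0x67
[5] flags=1000 LT?T → r2=0x14
[6] flags=1001 → (cmp)
[7] flags=1001 LT?F → skip
[8] flags=1001 GT?T → r0=0xfe

EXEC = [2,4,5,8]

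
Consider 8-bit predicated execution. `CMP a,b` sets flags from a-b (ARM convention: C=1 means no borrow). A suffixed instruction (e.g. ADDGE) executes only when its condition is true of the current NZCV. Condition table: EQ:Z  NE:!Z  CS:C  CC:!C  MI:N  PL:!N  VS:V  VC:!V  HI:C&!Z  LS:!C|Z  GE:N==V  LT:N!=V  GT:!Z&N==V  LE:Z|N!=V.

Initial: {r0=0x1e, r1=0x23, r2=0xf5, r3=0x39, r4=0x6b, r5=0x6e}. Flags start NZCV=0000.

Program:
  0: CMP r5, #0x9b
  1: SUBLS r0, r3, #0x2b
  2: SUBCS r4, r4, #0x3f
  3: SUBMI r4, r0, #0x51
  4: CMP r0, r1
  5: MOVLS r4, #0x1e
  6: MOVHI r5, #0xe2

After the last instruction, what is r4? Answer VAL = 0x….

VAL = 0x1e

[0] flags=1001 → (cmp)
[1] flags=1001 LS?T → r0=0x0e
[2] flags=1001 CS?F → skip
[3] flags=1001 MI?T → r4=0xbd
[4] flags=1000 → (cmp)
[5] flags=1000 LS?T → r4=0x1e
[6] flags=1000 HI?F → skip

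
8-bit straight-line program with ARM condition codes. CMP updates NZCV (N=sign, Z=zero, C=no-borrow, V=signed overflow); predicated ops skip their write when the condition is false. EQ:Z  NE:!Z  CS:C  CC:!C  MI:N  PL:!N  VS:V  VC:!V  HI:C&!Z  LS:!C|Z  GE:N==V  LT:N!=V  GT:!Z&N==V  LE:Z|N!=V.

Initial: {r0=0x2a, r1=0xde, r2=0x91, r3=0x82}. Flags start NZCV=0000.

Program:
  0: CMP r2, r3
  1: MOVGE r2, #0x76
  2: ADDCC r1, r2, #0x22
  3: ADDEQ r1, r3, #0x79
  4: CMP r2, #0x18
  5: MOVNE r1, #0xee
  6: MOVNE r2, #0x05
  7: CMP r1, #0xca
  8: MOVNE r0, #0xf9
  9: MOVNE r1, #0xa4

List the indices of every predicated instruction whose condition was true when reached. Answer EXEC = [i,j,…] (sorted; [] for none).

[0] flags=0010 → (cmp)
[1] flags=0010 GE?T → r2=0x76
[2] flags=0010 CC?F → skip
[3] flags=0010 EQ?F → skip
[4] flags=0010 → (cmp)
[5] flags=0010 NE?T → r1=0xee
[6] flags=0010 NE?T → r2=0x05
[7] flags=0010 → (cmp)
[8] flags=0010 NE?T → r0=0xf9
[9] flags=0010 NE?T → r1=0xa4

EXEC = [1,5,6,8,9]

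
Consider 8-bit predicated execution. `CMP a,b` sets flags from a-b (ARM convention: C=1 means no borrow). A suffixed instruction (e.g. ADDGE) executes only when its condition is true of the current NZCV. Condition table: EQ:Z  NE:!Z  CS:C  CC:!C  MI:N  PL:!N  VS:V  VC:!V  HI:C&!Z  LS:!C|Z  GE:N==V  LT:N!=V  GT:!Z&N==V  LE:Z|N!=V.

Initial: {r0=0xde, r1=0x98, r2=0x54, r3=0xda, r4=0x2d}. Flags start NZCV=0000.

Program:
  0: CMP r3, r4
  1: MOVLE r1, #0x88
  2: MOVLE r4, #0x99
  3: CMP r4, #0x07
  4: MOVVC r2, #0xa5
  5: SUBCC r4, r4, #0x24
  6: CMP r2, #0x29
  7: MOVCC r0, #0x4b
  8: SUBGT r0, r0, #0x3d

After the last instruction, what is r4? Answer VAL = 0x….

0: ✓ CMP  NZCV=1010
1: ✓ MOVLE  r1←0x88
2: ✓ MOVLE  r4←0x99
3: ✓ CMP  NZCV=1010
4: ✓ MOVVC  r2←0xa5
5: · SUBCC
6: ✓ CMP  NZCV=0011
7: · MOVCC
8: · SUBGT

VAL = 0x99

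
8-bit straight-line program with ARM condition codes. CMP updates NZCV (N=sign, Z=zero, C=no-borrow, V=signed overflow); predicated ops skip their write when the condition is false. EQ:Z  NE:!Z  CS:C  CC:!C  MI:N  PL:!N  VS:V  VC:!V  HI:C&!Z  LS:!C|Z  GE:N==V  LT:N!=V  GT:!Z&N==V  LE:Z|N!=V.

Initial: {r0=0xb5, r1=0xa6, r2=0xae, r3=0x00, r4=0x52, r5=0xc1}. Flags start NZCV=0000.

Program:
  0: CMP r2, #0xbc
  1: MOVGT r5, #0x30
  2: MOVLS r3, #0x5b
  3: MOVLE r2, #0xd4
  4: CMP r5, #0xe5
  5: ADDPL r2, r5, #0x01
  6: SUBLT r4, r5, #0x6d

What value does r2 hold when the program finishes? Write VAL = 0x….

0: ✓ CMP  NZCV=1000
1: · MOVGT
2: ✓ MOVLS  r3←0x5b
3: ✓ MOVLE  r2←0xd4
4: ✓ CMP  NZCV=1000
5: · ADDPL
6: ✓ SUBLT  r4←0x54

VAL = 0xd4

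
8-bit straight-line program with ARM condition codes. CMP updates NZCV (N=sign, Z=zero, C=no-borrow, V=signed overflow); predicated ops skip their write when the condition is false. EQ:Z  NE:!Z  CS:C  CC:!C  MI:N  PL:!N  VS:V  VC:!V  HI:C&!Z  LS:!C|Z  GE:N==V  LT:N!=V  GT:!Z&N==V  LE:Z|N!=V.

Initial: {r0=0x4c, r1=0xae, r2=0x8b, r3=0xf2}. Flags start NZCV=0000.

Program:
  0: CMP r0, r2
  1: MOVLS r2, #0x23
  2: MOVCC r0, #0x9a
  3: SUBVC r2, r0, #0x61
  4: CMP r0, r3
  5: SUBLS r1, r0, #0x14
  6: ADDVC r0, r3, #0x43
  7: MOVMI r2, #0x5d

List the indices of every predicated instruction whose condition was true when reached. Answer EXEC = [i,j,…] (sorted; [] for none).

0: ✓ CMP  NZCV=1001
1: ✓ MOVLS  r2←0x23
2: ✓ MOVCC  r0←0x9a
3: · SUBVC
4: ✓ CMP  NZCV=1000
5: ✓ SUBLS  r1←0x86
6: ✓ ADDVC  r0←0x35
7: ✓ MOVMI  r2←0x5d

EXEC = [1,2,5,6,7]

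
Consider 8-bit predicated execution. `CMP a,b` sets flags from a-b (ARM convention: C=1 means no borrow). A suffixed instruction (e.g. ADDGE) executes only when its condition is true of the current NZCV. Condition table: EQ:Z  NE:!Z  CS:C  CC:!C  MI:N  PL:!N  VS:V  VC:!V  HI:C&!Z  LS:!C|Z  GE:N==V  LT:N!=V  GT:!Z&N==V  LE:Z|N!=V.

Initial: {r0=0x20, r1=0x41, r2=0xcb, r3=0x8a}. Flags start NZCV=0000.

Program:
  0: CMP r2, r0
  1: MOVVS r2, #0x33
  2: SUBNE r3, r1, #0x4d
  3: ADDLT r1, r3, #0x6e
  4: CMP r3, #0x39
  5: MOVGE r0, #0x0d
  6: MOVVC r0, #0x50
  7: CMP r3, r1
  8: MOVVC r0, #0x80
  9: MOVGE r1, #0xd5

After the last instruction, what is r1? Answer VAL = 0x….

[0] flags=1010 → (cmp)
[1] flags=1010 VS?F → skip
[2] flags=1010 NE?T → r3=0xf4
[3] flags=1010 LT?T → r1=0x62
[4] flags=1010 → (cmp)
[5] flags=1010 GE?F → skip
[6] flags=1010 VC?T → r0=0x50
[7] flags=1010 → (cmp)
[8] flags=1010 VC?T → r0=0x80
[9] flags=1010 GE?F → skip

VAL = 0x62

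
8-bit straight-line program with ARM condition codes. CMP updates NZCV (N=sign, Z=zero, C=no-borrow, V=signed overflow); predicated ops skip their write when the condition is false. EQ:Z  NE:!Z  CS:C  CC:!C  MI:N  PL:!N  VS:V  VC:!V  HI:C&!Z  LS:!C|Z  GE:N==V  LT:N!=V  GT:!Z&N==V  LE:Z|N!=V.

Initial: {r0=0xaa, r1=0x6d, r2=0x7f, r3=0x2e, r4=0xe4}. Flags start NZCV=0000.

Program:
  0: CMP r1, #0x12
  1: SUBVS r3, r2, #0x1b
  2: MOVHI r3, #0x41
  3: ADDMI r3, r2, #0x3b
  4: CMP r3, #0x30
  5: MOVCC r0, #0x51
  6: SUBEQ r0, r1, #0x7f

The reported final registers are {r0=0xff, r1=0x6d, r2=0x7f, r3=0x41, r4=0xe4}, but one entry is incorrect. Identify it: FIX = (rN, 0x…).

FIX = (r0, 0xaa)

0: ✓ CMP  NZCV=0010
1: · SUBVS
2: ✓ MOVHI  r3←0x41
3: · ADDMI
4: ✓ CMP  NZCV=0010
5: · MOVCC
6: · SUBEQ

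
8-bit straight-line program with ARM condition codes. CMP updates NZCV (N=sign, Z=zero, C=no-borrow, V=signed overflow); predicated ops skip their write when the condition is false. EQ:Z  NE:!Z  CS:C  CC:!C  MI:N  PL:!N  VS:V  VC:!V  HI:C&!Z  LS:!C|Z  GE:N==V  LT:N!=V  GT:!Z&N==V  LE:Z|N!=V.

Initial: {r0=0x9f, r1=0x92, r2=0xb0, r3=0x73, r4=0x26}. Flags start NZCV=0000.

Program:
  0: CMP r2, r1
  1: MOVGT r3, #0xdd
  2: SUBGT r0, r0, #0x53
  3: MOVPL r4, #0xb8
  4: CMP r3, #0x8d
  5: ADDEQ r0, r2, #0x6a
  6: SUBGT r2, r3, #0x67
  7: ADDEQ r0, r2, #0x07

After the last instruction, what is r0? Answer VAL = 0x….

VAL = 0x4c

0: ✓ CMP  NZCV=0010
1: ✓ MOVGT  r3←0xdd
2: ✓ SUBGT  r0←0x4c
3: ✓ MOVPL  r4←0xb8
4: ✓ CMP  NZCV=0010
5: · ADDEQ
6: ✓ SUBGT  r2←0x76
7: · ADDEQ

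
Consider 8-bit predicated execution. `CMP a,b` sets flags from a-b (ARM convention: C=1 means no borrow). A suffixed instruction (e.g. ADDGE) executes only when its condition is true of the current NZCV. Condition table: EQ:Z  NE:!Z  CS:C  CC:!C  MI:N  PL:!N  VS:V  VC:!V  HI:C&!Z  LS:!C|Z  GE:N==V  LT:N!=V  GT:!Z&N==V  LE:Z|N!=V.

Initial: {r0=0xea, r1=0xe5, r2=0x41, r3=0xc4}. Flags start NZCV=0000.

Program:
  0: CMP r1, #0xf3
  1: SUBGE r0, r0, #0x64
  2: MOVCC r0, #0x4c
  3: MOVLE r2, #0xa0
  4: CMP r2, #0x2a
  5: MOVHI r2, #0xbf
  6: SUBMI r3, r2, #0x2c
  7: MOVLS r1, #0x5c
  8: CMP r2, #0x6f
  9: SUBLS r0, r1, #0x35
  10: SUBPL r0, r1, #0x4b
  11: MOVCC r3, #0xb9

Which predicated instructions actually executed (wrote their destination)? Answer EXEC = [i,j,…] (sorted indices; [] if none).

[0] flags=1000 → (cmp)
[1] flags=1000 GE?F → skip
[2] flags=1000 CC?T → r0=0x4c
[3] flags=1000 LE?T → r2=0xa0
[4] flags=0011 → (cmp)
[5] flags=0011 HI?T → r2=0xbf
[6] flags=0011 MI?F → skip
[7] flags=0011 LS?F → skip
[8] flags=0011 → (cmp)
[9] flags=0011 LS?F → skip
[10] flags=0011 PL?T → r0=0x9a
[11] flags=0011 CC?F → skip

EXEC = [2,3,5,10]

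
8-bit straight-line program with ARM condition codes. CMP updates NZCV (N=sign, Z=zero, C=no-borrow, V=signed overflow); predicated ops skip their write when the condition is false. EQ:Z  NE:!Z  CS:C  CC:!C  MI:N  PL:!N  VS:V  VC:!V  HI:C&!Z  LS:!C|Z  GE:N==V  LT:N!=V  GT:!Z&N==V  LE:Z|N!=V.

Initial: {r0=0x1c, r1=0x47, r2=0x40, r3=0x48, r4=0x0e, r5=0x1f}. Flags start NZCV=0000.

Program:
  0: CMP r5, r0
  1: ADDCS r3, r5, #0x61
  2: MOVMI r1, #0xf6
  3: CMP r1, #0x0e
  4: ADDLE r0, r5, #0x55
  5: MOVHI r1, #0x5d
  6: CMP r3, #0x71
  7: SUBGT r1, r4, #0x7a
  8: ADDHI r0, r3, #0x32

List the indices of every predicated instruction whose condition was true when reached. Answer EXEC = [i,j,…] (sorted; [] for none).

EXEC = [1,5,8]

[0] flags=0010 → (cmp)
[1] flags=0010 CS?T → r3=0x80
[2] flags=0010 MI?F → skip
[3] flags=0010 → (cmp)
[4] flags=0010 LE?F → skip
[5] flags=0010 HI?T → r1=0x5d
[6] flags=0011 → (cmp)
[7] flags=0011 GT?F → skip
[8] flags=0011 HI?T → r0=0xb2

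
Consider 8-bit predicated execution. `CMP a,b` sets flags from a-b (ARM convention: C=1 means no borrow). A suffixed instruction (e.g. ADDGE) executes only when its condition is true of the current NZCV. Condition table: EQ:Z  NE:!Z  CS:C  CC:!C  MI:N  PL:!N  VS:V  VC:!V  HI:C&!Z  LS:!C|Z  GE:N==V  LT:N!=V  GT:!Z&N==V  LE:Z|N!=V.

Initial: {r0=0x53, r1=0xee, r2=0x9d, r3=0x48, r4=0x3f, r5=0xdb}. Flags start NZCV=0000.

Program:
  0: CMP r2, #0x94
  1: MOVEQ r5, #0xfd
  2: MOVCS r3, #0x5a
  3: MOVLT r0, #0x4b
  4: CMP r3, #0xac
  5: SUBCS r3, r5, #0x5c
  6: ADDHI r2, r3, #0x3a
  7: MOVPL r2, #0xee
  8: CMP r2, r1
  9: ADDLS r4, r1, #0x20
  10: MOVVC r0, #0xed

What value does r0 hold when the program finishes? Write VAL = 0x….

VAL = 0xed

[0] flags=0010 → (cmp)
[1] flags=0010 EQ?F → skip
[2] flags=0010 CS?T → r3=0x5a
[3] flags=0010 LT?F → skip
[4] flags=1001 → (cmp)
[5] flags=1001 CS?F → skip
[6] flags=1001 HI?F → skip
[7] flags=1001 PL?F → skip
[8] flags=1000 → (cmp)
[9] flags=1000 LS?T → r4=0x0e
[10] flags=1000 VC?T → r0=0xed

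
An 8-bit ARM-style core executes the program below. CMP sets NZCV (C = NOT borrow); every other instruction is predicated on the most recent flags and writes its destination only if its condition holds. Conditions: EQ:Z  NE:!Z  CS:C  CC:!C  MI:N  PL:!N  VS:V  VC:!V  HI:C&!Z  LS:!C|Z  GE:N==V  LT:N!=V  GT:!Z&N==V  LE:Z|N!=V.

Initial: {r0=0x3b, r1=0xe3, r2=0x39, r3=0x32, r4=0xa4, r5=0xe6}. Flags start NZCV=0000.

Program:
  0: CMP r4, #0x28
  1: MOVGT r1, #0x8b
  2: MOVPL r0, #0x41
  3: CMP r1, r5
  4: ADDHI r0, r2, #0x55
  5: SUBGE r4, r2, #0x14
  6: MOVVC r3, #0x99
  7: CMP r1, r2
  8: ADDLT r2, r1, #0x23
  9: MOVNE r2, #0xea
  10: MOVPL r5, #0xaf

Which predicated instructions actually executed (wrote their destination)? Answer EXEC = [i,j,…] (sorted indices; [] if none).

[0] flags=0011 → (cmp)
[1] flags=0011 GT?F → skip
[2] flags=0011 PL?T → r0=0x41
[3] flags=1000 → (cmp)
[4] flags=1000 HI?F → skip
[5] flags=1000 GE?F → skip
[6] flags=1000 VC?T → r3=0x99
[7] flags=1010 → (cmp)
[8] flags=1010 LT?T → r2=0x06
[9] flags=1010 NE?T → r2=0xea
[10] flags=1010 PL?F → skip

EXEC = [2,6,8,9]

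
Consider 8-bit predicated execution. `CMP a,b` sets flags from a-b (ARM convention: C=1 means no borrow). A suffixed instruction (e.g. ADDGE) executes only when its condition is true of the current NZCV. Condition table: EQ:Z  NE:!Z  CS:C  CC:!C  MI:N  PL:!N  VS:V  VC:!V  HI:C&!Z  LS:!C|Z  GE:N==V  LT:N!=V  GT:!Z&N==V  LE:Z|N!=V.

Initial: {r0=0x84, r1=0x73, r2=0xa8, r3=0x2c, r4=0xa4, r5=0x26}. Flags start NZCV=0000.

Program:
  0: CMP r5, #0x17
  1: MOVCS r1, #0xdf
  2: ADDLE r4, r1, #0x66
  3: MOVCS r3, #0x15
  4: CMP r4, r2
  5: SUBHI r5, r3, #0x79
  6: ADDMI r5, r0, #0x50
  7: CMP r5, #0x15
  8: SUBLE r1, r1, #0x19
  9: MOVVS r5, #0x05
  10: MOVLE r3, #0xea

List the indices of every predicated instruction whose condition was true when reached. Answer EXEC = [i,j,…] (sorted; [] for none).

EXEC = [1,3,6,8,10]

[0] flags=0010 → (cmp)
[1] flags=0010 CS?T → r1=0xdf
[2] flags=0010 LE?F → skip
[3] flags=0010 CS?T → r3=0x15
[4] flags=1000 → (cmp)
[5] flags=1000 HI?F → skip
[6] flags=1000 MI?T → r5=0xd4
[7] flags=1010 → (cmp)
[8] flags=1010 LE?T → r1=0xc6
[9] flags=1010 VS?F → skip
[10] flags=1010 LE?T → r3=0xea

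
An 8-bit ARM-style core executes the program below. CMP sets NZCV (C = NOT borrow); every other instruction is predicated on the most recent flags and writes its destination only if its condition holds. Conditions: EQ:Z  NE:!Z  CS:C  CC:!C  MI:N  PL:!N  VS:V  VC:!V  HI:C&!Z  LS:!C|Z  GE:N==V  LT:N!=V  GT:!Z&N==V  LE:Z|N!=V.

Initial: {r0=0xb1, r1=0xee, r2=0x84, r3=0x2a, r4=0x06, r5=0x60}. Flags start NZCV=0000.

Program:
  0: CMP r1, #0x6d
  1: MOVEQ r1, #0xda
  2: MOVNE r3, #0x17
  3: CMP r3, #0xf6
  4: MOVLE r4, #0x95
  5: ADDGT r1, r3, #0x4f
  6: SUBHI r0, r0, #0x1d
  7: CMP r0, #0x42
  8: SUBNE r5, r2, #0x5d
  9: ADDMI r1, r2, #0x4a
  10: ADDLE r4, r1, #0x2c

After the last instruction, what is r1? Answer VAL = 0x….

0: ✓ CMP  NZCV=1010
1: · MOVEQ
2: ✓ MOVNE  r3←0x17
3: ✓ CMP  NZCV=0000
4: · MOVLE
5: ✓ ADDGT  r1←0x66
6: · SUBHI
7: ✓ CMP  NZCV=0011
8: ✓ SUBNE  r5←0x27
9: · ADDMI
10: ✓ ADDLE  r4←0x92

VAL = 0x66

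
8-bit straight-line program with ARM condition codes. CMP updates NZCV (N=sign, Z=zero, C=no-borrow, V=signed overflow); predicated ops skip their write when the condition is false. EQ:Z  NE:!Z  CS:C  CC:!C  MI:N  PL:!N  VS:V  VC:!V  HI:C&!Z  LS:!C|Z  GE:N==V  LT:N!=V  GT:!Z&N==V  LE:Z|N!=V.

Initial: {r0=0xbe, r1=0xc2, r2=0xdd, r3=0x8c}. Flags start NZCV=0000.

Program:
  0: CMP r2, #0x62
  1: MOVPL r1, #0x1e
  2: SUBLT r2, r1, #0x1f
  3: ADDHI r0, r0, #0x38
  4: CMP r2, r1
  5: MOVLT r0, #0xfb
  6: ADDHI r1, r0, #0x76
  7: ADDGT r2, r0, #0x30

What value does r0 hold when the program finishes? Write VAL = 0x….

0: ✓ CMP  NZCV=0011
1: ✓ MOVPL  r1←0x1e
2: ✓ SUBLT  r2←0xff
3: ✓ ADDHI  r0←0xf6
4: ✓ CMP  NZCV=1010
5: ✓ MOVLT  r0←0xfb
6: ✓ ADDHI  r1←0x71
7: · ADDGT

VAL = 0xfb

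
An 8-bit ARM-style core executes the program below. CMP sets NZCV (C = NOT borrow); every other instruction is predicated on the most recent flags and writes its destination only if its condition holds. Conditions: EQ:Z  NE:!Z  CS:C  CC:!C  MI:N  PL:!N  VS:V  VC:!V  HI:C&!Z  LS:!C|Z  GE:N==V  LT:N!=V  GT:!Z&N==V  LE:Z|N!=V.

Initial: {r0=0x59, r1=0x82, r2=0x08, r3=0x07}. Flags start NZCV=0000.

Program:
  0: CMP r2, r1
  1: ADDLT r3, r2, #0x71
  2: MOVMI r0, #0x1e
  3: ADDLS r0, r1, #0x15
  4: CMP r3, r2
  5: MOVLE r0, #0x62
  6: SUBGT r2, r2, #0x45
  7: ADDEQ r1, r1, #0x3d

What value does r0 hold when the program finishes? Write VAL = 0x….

[0] flags=1001 → (cmp)
[1] flags=1001 LT?F → skip
[2] flags=1001 MI?T → r0=0x1e
[3] flags=1001 LS?T → r0=0x97
[4] flags=1000 → (cmp)
[5] flags=1000 LE?T → r0=0x62
[6] flags=1000 GT?F → skip
[7] flags=1000 EQ?F → skip

VAL = 0x62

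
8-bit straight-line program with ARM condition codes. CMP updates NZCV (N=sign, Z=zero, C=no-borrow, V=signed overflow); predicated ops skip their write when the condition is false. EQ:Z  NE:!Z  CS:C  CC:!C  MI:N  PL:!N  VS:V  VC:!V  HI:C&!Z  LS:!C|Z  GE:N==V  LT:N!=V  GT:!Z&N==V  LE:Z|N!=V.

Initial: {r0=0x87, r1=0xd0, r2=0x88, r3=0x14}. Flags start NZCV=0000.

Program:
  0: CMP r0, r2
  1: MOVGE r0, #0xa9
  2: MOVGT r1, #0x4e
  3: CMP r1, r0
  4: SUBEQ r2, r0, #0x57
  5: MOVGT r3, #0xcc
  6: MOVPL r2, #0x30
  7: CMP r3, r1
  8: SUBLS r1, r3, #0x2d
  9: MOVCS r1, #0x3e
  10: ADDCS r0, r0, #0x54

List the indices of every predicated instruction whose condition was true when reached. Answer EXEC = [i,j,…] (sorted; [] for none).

EXEC = [5,6,8]

[0] flags=1000 → (cmp)
[1] flags=1000 GE?F → skip
[2] flags=1000 GT?F → skip
[3] flags=0010 → (cmp)
[4] flags=0010 EQ?F → skip
[5] flags=0010 GT?T → r3=0xcc
[6] flags=0010 PL?T → r2=0x30
[7] flags=1000 → (cmp)
[8] flags=1000 LS?T → r1=0x9f
[9] flags=1000 CS?F → skip
[10] flags=1000 CS?F → skip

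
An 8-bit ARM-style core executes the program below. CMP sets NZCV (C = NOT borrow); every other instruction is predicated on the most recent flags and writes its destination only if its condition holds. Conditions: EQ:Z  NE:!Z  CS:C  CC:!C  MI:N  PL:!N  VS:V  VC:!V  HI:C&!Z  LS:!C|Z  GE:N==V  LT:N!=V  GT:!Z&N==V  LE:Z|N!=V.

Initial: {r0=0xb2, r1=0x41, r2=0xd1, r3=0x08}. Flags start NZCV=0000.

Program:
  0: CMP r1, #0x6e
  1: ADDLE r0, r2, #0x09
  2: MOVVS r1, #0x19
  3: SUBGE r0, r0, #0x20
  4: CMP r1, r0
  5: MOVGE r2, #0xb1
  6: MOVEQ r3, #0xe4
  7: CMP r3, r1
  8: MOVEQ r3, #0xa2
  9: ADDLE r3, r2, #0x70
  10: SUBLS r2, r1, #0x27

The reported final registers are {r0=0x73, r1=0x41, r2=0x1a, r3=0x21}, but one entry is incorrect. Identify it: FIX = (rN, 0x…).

FIX = (r0, 0xda)

[0] flags=1000 → (cmp)
[1] flags=1000 LE?T → r0=0xda
[2] flags=1000 VS?F → skip
[3] flags=1000 GE?F → skip
[4] flags=0000 → (cmp)
[5] flags=0000 GE?T → r2=0xb1
[6] flags=0000 EQ?F → skip
[7] flags=1000 → (cmp)
[8] flags=1000 EQ?F → skip
[9] flags=1000 LE?T → r3=0x21
[10] flags=1000 LS?T → r2=0x1a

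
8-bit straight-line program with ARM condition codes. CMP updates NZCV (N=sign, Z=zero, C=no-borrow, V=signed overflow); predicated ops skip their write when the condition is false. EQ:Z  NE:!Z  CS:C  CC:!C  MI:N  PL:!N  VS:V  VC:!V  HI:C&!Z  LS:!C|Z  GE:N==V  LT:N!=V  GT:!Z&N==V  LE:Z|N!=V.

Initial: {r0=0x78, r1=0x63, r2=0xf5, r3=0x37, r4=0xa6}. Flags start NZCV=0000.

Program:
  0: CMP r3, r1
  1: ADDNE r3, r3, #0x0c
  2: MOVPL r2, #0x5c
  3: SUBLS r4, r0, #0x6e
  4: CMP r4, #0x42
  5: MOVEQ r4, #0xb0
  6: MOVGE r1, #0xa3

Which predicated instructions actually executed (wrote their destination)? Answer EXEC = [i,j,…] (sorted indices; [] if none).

0: ✓ CMP  NZCV=1000
1: ✓ ADDNE  r3←0x43
2: · MOVPL
3: ✓ SUBLS  r4←0x0a
4: ✓ CMP  NZCV=1000
5: · MOVEQ
6: · MOVGE

EXEC = [1,3]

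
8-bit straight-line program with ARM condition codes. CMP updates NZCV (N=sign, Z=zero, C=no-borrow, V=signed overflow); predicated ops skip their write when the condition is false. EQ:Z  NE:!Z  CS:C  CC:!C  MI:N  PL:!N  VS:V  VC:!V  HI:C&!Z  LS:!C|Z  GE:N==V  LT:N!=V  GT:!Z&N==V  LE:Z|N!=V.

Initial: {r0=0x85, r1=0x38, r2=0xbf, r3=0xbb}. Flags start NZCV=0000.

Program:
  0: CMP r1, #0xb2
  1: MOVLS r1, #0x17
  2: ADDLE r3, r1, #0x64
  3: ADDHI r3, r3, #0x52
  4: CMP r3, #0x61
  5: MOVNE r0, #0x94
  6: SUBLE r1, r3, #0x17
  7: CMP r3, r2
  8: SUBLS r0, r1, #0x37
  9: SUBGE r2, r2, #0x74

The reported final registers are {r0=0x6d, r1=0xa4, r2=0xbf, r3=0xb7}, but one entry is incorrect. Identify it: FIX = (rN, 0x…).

FIX = (r3, 0xbb)

[0] flags=1001 → (cmp)
[1] flags=1001 LS?T → r1=0x17
[2] flags=1001 LE?F → skip
[3] flags=1001 HI?F → skip
[4] flags=0011 → (cmp)
[5] flags=0011 NE?T → r0=0x94
[6] flags=0011 LE?T → r1=0xa4
[7] flags=1000 → (cmp)
[8] flags=1000 LS?T → r0=0x6d
[9] flags=1000 GE?F → skip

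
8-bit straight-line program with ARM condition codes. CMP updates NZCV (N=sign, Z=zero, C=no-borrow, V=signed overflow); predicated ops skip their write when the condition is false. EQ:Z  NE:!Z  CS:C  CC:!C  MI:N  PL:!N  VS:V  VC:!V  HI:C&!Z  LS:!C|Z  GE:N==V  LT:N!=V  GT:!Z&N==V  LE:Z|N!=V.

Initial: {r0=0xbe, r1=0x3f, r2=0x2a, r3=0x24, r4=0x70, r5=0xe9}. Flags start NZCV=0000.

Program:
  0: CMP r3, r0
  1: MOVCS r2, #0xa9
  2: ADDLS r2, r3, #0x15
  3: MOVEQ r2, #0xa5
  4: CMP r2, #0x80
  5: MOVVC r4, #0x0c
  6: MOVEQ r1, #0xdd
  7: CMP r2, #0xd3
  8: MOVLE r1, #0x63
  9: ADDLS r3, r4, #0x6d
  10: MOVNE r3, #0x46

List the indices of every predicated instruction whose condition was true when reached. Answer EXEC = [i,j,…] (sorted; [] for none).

0: ✓ CMP  NZCV=0000
1: · MOVCS
2: ✓ ADDLS  r2←0x39
3: · MOVEQ
4: ✓ CMP  NZCV=1001
5: · MOVVC
6: · MOVEQ
7: ✓ CMP  NZCV=0000
8: · MOVLE
9: ✓ ADDLS  r3←0xdd
10: ✓ MOVNE  r3←0x46

EXEC = [2,9,10]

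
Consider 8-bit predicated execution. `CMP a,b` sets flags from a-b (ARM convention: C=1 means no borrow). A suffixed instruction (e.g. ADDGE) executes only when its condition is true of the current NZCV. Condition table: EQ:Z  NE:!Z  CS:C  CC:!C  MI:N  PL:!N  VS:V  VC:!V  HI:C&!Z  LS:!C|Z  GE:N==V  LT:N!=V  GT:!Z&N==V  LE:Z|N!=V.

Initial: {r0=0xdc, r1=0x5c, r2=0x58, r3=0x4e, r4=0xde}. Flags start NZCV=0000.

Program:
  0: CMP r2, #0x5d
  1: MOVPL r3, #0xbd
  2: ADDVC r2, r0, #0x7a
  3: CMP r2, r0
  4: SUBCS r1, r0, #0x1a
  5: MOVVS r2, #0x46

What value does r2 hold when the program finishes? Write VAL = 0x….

VAL = 0x56

[0] flags=1000 → (cmp)
[1] flags=1000 PL?F → skip
[2] flags=1000 VC?T → r2=0x56
[3] flags=0000 → (cmp)
[4] flags=0000 CS?F → skip
[5] flags=0000 VS?F → skip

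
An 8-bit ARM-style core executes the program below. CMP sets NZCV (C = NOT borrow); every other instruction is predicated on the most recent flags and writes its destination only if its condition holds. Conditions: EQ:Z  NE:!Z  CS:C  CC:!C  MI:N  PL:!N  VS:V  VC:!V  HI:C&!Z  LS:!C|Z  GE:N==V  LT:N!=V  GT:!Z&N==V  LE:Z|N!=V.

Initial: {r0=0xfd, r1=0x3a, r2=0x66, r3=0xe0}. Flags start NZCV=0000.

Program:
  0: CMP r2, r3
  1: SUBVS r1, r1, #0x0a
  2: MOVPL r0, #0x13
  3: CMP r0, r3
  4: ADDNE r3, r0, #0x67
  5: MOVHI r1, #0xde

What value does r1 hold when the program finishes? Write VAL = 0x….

0: ✓ CMP  NZCV=1001
1: ✓ SUBVS  r1←0x30
2: · MOVPL
3: ✓ CMP  NZCV=0010
4: ✓ ADDNE  r3←0x64
5: ✓ MOVHI  r1←0xde

VAL = 0xde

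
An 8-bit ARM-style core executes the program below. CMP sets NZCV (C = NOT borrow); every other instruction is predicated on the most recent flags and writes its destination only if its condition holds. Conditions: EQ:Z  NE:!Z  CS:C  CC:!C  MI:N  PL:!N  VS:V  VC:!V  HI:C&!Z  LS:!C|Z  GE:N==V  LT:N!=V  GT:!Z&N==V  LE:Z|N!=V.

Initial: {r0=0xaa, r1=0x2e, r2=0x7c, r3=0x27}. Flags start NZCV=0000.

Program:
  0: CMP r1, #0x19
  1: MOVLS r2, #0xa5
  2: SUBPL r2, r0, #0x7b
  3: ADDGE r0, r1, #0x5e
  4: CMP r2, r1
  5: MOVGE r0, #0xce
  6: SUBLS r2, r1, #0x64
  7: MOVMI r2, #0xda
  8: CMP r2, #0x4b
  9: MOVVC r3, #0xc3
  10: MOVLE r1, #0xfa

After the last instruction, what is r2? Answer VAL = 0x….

0: ✓ CMP  NZCV=0010
1: · MOVLS
2: ✓ SUBPL  r2←0x2f
3: ✓ ADDGE  r0←0x8c
4: ✓ CMP  NZCV=0010
5: ✓ MOVGE  r0←0xce
6: · SUBLS
7: · MOVMI
8: ✓ CMP  NZCV=1000
9: ✓ MOVVC  r3←0xc3
10: ✓ MOVLE  r1←0xfa

VAL = 0x2f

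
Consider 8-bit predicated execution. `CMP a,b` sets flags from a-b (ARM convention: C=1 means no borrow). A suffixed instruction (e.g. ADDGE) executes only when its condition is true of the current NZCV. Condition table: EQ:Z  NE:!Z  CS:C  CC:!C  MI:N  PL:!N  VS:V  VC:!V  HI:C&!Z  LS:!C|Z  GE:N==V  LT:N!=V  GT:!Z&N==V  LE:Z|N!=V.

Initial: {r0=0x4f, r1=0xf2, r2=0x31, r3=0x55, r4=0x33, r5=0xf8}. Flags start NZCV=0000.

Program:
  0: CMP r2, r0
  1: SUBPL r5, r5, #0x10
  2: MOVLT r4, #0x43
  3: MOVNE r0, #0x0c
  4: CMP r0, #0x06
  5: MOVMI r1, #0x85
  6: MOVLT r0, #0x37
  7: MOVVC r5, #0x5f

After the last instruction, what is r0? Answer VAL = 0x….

VAL = 0x0c

[0] flags=1000 → (cmp)
[1] flags=1000 PL?F → skip
[2] flags=1000 LT?T → r4=0x43
[3] flags=1000 NE?T → r0=0x0c
[4] flags=0010 → (cmp)
[5] flags=0010 MI?F → skip
[6] flags=0010 LT?F → skip
[7] flags=0010 VC?T → r5=0x5f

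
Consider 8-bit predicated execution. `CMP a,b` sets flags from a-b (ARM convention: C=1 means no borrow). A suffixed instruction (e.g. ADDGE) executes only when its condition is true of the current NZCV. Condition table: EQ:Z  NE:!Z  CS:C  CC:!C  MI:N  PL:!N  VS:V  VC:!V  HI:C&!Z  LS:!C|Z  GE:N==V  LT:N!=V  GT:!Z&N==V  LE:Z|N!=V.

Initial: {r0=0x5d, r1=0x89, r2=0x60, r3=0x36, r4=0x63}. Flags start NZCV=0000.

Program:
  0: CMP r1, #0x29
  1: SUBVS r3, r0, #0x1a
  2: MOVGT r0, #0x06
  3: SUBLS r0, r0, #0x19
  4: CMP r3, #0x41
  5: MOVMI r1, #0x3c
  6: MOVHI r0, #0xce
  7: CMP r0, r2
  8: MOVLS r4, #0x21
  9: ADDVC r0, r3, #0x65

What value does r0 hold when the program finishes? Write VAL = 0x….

VAL = 0xce

0: ✓ CMP  NZCV=0011
1: ✓ SUBVS  r3←0x43
2: · MOVGT
3: · SUBLS
4: ✓ CMP  NZCV=0010
5: · MOVMI
6: ✓ MOVHI  r0←0xce
7: ✓ CMP  NZCV=0011
8: · MOVLS
9: · ADDVC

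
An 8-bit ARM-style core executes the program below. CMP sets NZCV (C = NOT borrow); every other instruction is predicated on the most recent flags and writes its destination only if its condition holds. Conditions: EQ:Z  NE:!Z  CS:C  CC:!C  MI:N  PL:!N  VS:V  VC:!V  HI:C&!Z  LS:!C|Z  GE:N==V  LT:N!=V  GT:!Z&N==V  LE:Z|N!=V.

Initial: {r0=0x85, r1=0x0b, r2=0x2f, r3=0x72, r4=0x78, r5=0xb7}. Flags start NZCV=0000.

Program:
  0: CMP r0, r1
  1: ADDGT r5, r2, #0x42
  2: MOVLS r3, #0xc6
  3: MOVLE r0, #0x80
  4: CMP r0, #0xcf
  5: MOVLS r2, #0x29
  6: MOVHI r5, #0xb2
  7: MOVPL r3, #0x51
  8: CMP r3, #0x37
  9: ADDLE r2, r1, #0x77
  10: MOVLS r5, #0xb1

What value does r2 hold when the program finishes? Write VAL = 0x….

0: ✓ CMP  NZCV=0011
1: · ADDGT
2: · MOVLS
3: ✓ MOVLE  r0←0x80
4: ✓ CMP  NZCV=1000
5: ✓ MOVLS  r2←0x29
6: · MOVHI
7: · MOVPL
8: ✓ CMP  NZCV=0010
9: · ADDLE
10: · MOVLS

VAL = 0x29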